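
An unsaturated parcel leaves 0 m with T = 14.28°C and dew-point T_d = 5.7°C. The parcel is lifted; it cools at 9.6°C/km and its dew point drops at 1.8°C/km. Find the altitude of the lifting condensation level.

T and T_d converge at 9.6 − 1.8 = 7.8°C per km
Height above start = (14.28 − 5.7) / 7.8 = 1.1 km
LCL altitude = 0 m + 1100 m = 1100 m

1100 m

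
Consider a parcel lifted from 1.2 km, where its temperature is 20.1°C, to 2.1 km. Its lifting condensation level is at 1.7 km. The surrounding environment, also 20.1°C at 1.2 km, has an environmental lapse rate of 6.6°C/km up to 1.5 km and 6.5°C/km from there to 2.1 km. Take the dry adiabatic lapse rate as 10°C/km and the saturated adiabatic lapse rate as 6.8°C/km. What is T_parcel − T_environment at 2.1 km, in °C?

-1.84°C (parcel cooler than environment)

Parcel:
  1200–1700 m, dry: Δz = 0.5 km ⇒ ΔT = -5°C; T = 15.1°C
  1700–2100 m, saturated: Δz = 0.4 km ⇒ ΔT = -2.72°C; T = 12.38°C
Environment:
  1200–1500 m, environment, lower layer: Δz = 0.3 km ⇒ ΔT = -1.98°C; T = 18.12°C
  1500–2100 m, environment, upper layer: Δz = 0.6 km ⇒ ΔT = -3.9°C; T = 14.22°C
T_parcel − T_env = 12.38 − 14.22 = -1.84°C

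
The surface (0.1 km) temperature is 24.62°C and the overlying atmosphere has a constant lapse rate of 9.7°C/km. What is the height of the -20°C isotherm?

Height above start = (24.62 − (-20)) / 9.7 = 4.6 km
Altitude = 100 m + 4600 m = 4700 m

4.7 km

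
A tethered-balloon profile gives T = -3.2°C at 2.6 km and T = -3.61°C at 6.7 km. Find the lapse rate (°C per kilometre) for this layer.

0.1°C/km

Γ = −ΔT/Δz = (-3.2 − (-3.61)) / (6700 − 2600) m
  = 0.41°C / 4.1 km = 0.1°C/km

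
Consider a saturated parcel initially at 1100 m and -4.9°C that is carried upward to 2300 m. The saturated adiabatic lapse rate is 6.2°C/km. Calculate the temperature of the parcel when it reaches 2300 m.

1100 → 2300 m (saturated adiabatic, 6.2°C/km): ΔT = -6.2 × 1.2 = -7.44°C → T = -12.34°C

-12.34°C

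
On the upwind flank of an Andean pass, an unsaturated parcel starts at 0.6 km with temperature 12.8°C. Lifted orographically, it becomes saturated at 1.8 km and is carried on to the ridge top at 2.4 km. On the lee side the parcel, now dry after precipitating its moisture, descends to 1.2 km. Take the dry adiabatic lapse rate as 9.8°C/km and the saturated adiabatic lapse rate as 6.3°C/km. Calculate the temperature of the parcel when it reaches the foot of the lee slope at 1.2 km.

600–1800 m, dry: Δz = 1.2 km ⇒ ΔT = -11.76°C; T = 1.04°C
1800–2400 m, saturated: Δz = 0.6 km ⇒ ΔT = -3.78°C; T = -2.74°C
2400–1200 m, dry descent: Δz = 1.2 km ⇒ ΔT = +11.76°C; T = 9.02°C

9.02°C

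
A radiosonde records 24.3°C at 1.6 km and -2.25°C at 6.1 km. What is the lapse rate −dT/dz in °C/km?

5.9°C/km

Γ = −ΔT/Δz = (24.3 − (-2.25)) / (6100 − 1600) m
  = 26.55°C / 4.5 km = 5.9°C/km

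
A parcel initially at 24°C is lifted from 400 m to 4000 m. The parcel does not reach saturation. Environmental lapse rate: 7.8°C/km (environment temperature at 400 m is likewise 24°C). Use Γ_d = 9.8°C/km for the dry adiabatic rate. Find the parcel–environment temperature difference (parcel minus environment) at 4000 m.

Parcel:
  400–4000 m, dry: Δz = 3.6 km ⇒ ΔT = -35.28°C; T = -11.28°C
Environment:
  400–4000 m, environment: Δz = 3.6 km ⇒ ΔT = -28.08°C; T = -4.08°C
T_parcel − T_env = -11.28 − (-4.08) = -7.2°C

-7.2°C (parcel cooler than environment)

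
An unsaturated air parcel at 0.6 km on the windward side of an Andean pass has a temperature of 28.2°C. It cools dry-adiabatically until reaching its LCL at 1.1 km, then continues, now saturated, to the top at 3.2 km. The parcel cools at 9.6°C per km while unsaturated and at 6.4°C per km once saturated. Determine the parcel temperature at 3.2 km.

9.96°C

600–1100 m, dry: Δz = 0.5 km ⇒ ΔT = -4.8°C; T = 23.4°C
1100–3200 m, saturated: Δz = 2.1 km ⇒ ΔT = -13.44°C; T = 9.96°C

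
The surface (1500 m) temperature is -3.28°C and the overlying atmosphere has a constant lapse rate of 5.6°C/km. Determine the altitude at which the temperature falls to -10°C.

2700 m

Height above start = (-3.28 − (-10)) / 5.6 = 1.2 km
Altitude = 1500 m + 1200 m = 2700 m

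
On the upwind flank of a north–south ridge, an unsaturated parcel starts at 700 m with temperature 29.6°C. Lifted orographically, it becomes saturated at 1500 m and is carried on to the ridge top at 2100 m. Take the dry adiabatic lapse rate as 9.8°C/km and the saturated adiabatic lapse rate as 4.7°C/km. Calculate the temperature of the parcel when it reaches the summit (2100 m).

18.94°C

From 700 m to 1500 m (dry): cools by 9.8 × 0.8 = 7.84°C, giving 21.76°C.
From 1500 m to 2100 m (saturated): cools by 4.7 × 0.6 = 2.82°C, giving 18.94°C.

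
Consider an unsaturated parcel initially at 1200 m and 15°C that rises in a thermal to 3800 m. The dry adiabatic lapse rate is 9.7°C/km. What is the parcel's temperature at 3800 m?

1200 → 3800 m (dry adiabatic, 9.7°C/km): ΔT = -9.7 × 2.6 = -25.22°C → T = -10.22°C

-10.22°C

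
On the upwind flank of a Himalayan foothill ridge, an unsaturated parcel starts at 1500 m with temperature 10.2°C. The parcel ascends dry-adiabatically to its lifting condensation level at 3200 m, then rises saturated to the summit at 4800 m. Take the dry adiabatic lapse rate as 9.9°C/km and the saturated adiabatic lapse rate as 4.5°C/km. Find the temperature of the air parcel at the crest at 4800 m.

-13.83°C

1500–3200 m, dry: Δz = 1.7 km ⇒ ΔT = -16.83°C; T = -6.63°C
3200–4800 m, saturated: Δz = 1.6 km ⇒ ΔT = -7.2°C; T = -13.83°C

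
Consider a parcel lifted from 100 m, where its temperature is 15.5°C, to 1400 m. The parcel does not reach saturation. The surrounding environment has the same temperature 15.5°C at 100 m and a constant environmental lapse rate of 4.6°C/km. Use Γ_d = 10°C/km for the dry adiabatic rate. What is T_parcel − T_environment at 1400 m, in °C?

-7.02°C (parcel cooler than environment)

Parcel:
  Dry to 1400 m: -10 × 1.3 km = -13°C, so T = 2.5°C.
Environment:
  Environment to 1400 m: -4.6 × 1.3 km = -5.98°C, so T = 9.52°C.
T_parcel − T_env = 2.5 − 9.52 = -7.02°C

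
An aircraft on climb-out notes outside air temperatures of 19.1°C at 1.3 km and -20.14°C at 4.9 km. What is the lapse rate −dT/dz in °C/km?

Γ = −ΔT/Δz = (19.1 − (-20.14)) / (4900 − 1300) m
  = 39.24°C / 3.6 km = 10.9°C/km

10.9°C/km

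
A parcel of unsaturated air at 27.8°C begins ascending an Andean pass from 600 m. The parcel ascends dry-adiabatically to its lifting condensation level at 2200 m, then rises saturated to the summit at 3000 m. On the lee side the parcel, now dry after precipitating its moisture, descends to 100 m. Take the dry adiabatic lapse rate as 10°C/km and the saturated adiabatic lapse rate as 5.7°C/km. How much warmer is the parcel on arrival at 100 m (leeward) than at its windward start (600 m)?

+8.44°C

From 600 m to 2200 m (dry): cools by 10 × 1.6 = 16°C, giving 11.8°C.
From 2200 m to 3000 m (saturated): cools by 5.7 × 0.8 = 4.56°C, giving 7.24°C.
From 3000 m to 100 m (dry descent): warms by 10 × 2.9 = 29°C, giving 36.24°C.
Net change vs windward start: 36.24 − 27.8 = +8.44°C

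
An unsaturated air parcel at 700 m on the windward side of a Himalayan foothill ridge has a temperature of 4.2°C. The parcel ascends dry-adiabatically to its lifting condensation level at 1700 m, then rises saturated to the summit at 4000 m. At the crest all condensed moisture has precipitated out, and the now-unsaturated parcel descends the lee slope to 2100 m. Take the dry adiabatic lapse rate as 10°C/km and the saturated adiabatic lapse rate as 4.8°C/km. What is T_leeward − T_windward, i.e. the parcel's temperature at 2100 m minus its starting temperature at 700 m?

-2.04°C

From 700 m to 1700 m (dry): cools by 10 × 1 = 10°C, giving -5.8°C.
From 1700 m to 4000 m (saturated): cools by 4.8 × 2.3 = 11.04°C, giving -16.84°C.
From 4000 m to 2100 m (dry descent): warms by 10 × 1.9 = 19°C, giving 2.16°C.
Net change vs windward start: 2.16 − 4.2 = -2.04°C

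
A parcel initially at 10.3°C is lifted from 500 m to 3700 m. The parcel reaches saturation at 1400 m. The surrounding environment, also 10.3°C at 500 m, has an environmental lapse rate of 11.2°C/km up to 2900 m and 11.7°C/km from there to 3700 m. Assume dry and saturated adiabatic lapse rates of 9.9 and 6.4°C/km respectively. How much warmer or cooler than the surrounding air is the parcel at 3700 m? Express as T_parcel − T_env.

Parcel:
  500–1400 m, dry: Δz = 0.9 km ⇒ ΔT = -8.91°C; T = 1.39°C
  1400–3700 m, saturated: Δz = 2.3 km ⇒ ΔT = -14.72°C; T = -13.33°C
Environment:
  500–2900 m, environment, lower layer: Δz = 2.4 km ⇒ ΔT = -26.88°C; T = -16.58°C
  2900–3700 m, environment, upper layer: Δz = 0.8 km ⇒ ΔT = -9.36°C; T = -25.94°C
T_parcel − T_env = -13.33 − (-25.94) = +12.61°C

+12.61°C (parcel warmer than environment)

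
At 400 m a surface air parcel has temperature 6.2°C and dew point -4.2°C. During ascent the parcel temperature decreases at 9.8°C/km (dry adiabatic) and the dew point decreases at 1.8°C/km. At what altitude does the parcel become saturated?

T and T_d converge at 9.8 − 1.8 = 8°C per km
Height above start = (6.2 − (-4.2)) / 8 = 1.3 km
LCL altitude = 400 m + 1300 m = 1700 m

1700 m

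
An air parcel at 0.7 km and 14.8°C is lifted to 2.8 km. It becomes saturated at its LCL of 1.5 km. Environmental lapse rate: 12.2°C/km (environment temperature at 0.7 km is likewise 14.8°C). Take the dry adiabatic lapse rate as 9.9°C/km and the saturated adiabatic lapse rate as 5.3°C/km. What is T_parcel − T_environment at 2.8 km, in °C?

Parcel:
  700–1500 m, dry: Δz = 0.8 km ⇒ ΔT = -7.92°C; T = 6.88°C
  1500–2800 m, saturated: Δz = 1.3 km ⇒ ΔT = -6.89°C; T = -0.01°C
Environment:
  700–2800 m, environment: Δz = 2.1 km ⇒ ΔT = -25.62°C; T = -10.82°C
T_parcel − T_env = -0.01 − (-10.82) = +10.81°C

+10.81°C (parcel warmer than environment)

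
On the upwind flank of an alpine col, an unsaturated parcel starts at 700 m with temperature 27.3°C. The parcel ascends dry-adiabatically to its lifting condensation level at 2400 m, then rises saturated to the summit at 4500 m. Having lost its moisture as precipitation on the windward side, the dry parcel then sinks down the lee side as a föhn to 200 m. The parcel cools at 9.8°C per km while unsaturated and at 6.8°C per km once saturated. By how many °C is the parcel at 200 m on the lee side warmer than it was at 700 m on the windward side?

+11.2°C

700 → 2400 m (dry, 9.8°C/km): ΔT = -9.8 × 1.7 = -16.66°C → T = 10.64°C
2400 → 4500 m (saturated, 6.8°C/km): ΔT = -6.8 × 2.1 = -14.28°C → T = -3.64°C
4500 → 200 m (dry descent, 9.8°C/km): ΔT = +9.8 × 4.3 = +42.14°C → T = 38.5°C
Net change vs windward start: 38.5 − 27.3 = +11.2°C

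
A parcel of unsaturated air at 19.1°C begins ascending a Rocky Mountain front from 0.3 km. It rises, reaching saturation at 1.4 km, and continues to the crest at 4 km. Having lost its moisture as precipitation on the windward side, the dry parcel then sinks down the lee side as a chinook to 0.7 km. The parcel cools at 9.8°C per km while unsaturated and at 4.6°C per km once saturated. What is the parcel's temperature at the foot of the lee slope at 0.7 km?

From 300 m to 1400 m (dry): cools by 9.8 × 1.1 = 10.78°C, giving 8.32°C.
From 1400 m to 4000 m (saturated): cools by 4.6 × 2.6 = 11.96°C, giving -3.64°C.
From 4000 m to 700 m (dry descent): warms by 9.8 × 3.3 = 32.34°C, giving 28.7°C.

28.7°C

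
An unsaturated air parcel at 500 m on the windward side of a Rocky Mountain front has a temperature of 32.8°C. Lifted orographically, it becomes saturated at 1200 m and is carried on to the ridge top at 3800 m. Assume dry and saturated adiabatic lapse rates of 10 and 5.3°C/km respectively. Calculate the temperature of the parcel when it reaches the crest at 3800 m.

Dry to 1200 m: -10 × 0.7 km = -7°C, so T = 25.8°C.
Saturated to 3800 m: -5.3 × 2.6 km = -13.78°C, so T = 12.02°C.

12.02°C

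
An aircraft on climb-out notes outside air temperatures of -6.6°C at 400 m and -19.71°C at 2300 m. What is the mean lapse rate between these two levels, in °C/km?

Γ = −ΔT/Δz = (-6.6 − (-19.71)) / (2300 − 400) m
  = 13.11°C / 1.9 km = 6.9°C/km

6.9°C/km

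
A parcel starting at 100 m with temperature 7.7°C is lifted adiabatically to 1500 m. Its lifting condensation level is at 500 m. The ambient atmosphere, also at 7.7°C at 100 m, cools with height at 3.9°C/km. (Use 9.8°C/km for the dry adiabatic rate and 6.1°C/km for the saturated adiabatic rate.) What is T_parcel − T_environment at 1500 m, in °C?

-4.56°C (parcel cooler than environment)

Parcel:
  100 → 500 m (dry, 9.8°C/km): ΔT = -9.8 × 0.4 = -3.92°C → T = 3.78°C
  500 → 1500 m (saturated, 6.1°C/km): ΔT = -6.1 × 1 = -6.1°C → T = -2.32°C
Environment:
  100 → 1500 m (environment, 3.9°C/km): ΔT = -3.9 × 1.4 = -5.46°C → T = 2.24°C
T_parcel − T_env = -2.32 − 2.24 = -4.56°C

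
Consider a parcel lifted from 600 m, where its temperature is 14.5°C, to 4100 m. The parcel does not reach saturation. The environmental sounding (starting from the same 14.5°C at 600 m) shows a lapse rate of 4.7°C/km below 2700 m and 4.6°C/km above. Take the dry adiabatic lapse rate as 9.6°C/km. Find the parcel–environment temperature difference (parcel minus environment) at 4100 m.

Parcel:
  Dry to 4100 m: -9.6 × 3.5 km = -33.6°C, so T = -19.1°C.
Environment:
  Environment, lower layer to 2700 m: -4.7 × 2.1 km = -9.87°C, so T = 4.63°C.
  Environment, upper layer to 4100 m: -4.6 × 1.4 km = -6.44°C, so T = -1.81°C.
T_parcel − T_env = -19.1 − (-1.81) = -17.29°C

-17.29°C (parcel cooler than environment)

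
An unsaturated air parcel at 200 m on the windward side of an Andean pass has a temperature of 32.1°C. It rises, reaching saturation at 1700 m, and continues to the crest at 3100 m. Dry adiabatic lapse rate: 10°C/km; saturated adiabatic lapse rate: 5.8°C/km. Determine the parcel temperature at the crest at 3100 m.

Dry to 1700 m: -10 × 1.5 km = -15°C, so T = 17.1°C.
Saturated to 3100 m: -5.8 × 1.4 km = -8.12°C, so T = 8.98°C.

8.98°C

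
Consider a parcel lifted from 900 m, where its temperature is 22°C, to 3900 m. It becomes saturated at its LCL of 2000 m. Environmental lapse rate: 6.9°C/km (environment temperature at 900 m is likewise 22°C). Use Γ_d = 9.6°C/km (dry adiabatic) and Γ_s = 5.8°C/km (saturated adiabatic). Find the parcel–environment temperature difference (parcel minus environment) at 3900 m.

Parcel:
  900 → 2000 m (dry, 9.6°C/km): ΔT = -9.6 × 1.1 = -10.56°C → T = 11.44°C
  2000 → 3900 m (saturated, 5.8°C/km): ΔT = -5.8 × 1.9 = -11.02°C → T = 0.42°C
Environment:
  900 → 3900 m (environment, 6.9°C/km): ΔT = -6.9 × 3 = -20.7°C → T = 1.3°C
T_parcel − T_env = 0.42 − 1.3 = -0.88°C

-0.88°C (parcel cooler than environment)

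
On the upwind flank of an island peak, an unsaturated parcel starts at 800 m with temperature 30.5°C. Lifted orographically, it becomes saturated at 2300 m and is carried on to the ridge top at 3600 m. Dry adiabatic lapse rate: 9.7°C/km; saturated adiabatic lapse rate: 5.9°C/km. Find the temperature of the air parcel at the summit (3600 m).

800 → 2300 m (dry, 9.7°C/km): ΔT = -9.7 × 1.5 = -14.55°C → T = 15.95°C
2300 → 3600 m (saturated, 5.9°C/km): ΔT = -5.9 × 1.3 = -7.67°C → T = 8.28°C

8.28°C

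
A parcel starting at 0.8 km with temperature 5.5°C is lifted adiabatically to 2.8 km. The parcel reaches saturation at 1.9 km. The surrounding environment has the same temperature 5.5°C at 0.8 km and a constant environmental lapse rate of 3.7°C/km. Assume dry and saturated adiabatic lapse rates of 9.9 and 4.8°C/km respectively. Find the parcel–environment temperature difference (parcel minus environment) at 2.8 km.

Parcel:
  800–1900 m, dry: Δz = 1.1 km ⇒ ΔT = -10.89°C; T = -5.39°C
  1900–2800 m, saturated: Δz = 0.9 km ⇒ ΔT = -4.32°C; T = -9.71°C
Environment:
  800–2800 m, environment: Δz = 2 km ⇒ ΔT = -7.4°C; T = -1.9°C
T_parcel − T_env = -9.71 − (-1.9) = -7.81°C

-7.81°C (parcel cooler than environment)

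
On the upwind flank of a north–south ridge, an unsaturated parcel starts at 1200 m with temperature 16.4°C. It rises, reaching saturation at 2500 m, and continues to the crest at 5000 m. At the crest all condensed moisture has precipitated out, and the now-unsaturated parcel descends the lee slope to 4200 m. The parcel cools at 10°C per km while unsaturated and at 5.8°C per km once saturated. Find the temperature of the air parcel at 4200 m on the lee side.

1200 → 2500 m (dry, 10°C/km): ΔT = -10 × 1.3 = -13°C → T = 3.4°C
2500 → 5000 m (saturated, 5.8°C/km): ΔT = -5.8 × 2.5 = -14.5°C → T = -11.1°C
5000 → 4200 m (dry descent, 10°C/km): ΔT = +10 × 0.8 = +8°C → T = -3.1°C

-3.1°C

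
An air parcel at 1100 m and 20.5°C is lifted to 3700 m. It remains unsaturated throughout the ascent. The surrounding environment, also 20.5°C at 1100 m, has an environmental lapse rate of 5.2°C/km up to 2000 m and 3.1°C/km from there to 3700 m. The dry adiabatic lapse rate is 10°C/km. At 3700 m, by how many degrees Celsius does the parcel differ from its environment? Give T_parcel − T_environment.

-16.05°C (parcel cooler than environment)

Parcel:
  From 1100 m to 3700 m (dry): cools by 10 × 2.6 = 26°C, giving -5.5°C.
Environment:
  From 1100 m to 2000 m (environment, lower layer): cools by 5.2 × 0.9 = 4.68°C, giving 15.82°C.
  From 2000 m to 3700 m (environment, upper layer): cools by 3.1 × 1.7 = 5.27°C, giving 10.55°C.
T_parcel − T_env = -5.5 − 10.55 = -16.05°C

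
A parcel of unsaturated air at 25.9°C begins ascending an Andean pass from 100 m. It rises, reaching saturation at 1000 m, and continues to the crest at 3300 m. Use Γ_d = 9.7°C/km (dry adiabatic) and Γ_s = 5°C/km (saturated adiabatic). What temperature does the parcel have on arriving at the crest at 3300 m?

Dry to 1000 m: -9.7 × 0.9 km = -8.73°C, so T = 17.17°C.
Saturated to 3300 m: -5 × 2.3 km = -11.5°C, so T = 5.67°C.

5.67°C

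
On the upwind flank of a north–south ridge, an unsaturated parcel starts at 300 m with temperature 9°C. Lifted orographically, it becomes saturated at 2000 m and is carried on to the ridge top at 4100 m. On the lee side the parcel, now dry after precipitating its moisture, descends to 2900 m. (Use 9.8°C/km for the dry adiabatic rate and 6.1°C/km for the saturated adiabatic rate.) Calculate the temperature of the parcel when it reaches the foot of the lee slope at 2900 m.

-8.71°C

300 → 2000 m (dry, 9.8°C/km): ΔT = -9.8 × 1.7 = -16.66°C → T = -7.66°C
2000 → 4100 m (saturated, 6.1°C/km): ΔT = -6.1 × 2.1 = -12.81°C → T = -20.47°C
4100 → 2900 m (dry descent, 9.8°C/km): ΔT = +9.8 × 1.2 = +11.76°C → T = -8.71°C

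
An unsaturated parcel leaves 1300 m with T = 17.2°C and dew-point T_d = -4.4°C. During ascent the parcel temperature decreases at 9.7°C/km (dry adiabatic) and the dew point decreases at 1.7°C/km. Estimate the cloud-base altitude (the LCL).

4000 m

T and T_d converge at 9.7 − 1.7 = 8°C per km
Height above start = (17.2 − (-4.4)) / 8 = 2.7 km
LCL altitude = 1300 m + 2700 m = 4000 m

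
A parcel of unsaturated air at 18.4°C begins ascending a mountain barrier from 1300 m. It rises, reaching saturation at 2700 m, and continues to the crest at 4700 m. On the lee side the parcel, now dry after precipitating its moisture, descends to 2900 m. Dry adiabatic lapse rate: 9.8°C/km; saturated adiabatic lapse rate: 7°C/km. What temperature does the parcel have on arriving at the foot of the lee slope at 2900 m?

8.32°C

From 1300 m to 2700 m (dry): cools by 9.8 × 1.4 = 13.72°C, giving 4.68°C.
From 2700 m to 4700 m (saturated): cools by 7 × 2 = 14°C, giving -9.32°C.
From 4700 m to 2900 m (dry descent): warms by 9.8 × 1.8 = 17.64°C, giving 8.32°C.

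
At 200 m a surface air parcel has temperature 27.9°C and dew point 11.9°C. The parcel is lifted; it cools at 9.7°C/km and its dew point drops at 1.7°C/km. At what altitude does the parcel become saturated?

T and T_d converge at 9.7 − 1.7 = 8°C per km
Height above start = (27.9 − 11.9) / 8 = 2 km
LCL altitude = 200 m + 2000 m = 2200 m

2200 m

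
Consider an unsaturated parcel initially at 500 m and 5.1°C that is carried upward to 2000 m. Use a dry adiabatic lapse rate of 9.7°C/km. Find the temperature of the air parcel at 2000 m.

-9.45°C

Dry adiabatic to 2000 m: -9.7 × 1.5 km = -14.55°C, so T = -9.45°C.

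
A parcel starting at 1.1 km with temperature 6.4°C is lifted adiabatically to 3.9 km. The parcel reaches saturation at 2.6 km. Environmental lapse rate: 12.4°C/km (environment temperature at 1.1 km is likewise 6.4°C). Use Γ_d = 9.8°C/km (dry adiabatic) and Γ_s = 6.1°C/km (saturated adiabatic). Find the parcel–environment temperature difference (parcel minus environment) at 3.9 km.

Parcel:
  1100–2600 m, dry: Δz = 1.5 km ⇒ ΔT = -14.7°C; T = -8.3°C
  2600–3900 m, saturated: Δz = 1.3 km ⇒ ΔT = -7.93°C; T = -16.23°C
Environment:
  1100–3900 m, environment: Δz = 2.8 km ⇒ ΔT = -34.72°C; T = -28.32°C
T_parcel − T_env = -16.23 − (-28.32) = +12.09°C

+12.09°C (parcel warmer than environment)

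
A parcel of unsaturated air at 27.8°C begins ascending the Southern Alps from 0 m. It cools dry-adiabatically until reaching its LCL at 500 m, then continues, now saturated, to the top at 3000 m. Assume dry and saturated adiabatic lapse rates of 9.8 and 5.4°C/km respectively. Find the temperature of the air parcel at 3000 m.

9.4°C

0–500 m, dry: Δz = 0.5 km ⇒ ΔT = -4.9°C; T = 22.9°C
500–3000 m, saturated: Δz = 2.5 km ⇒ ΔT = -13.5°C; T = 9.4°C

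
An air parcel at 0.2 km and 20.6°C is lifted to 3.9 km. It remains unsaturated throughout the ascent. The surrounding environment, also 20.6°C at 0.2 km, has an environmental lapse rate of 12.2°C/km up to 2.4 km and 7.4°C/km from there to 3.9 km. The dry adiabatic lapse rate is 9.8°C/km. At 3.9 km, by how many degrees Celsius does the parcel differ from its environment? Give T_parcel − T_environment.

+1.68°C (parcel warmer than environment)

Parcel:
  From 200 m to 3900 m (dry): cools by 9.8 × 3.7 = 36.26°C, giving -15.66°C.
Environment:
  From 200 m to 2400 m (environment, lower layer): cools by 12.2 × 2.2 = 26.84°C, giving -6.24°C.
  From 2400 m to 3900 m (environment, upper layer): cools by 7.4 × 1.5 = 11.1°C, giving -17.34°C.
T_parcel − T_env = -15.66 − (-17.34) = +1.68°C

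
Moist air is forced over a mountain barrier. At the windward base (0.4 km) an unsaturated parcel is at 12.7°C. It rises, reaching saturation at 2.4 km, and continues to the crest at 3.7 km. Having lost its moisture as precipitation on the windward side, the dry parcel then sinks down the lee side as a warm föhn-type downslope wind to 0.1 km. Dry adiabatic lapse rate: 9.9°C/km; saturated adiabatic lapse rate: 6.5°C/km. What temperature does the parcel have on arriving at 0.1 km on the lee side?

From 400 m to 2400 m (dry): cools by 9.9 × 2 = 19.8°C, giving -7.1°C.
From 2400 m to 3700 m (saturated): cools by 6.5 × 1.3 = 8.45°C, giving -15.55°C.
From 3700 m to 100 m (dry descent): warms by 9.9 × 3.6 = 35.64°C, giving 20.09°C.

20.09°C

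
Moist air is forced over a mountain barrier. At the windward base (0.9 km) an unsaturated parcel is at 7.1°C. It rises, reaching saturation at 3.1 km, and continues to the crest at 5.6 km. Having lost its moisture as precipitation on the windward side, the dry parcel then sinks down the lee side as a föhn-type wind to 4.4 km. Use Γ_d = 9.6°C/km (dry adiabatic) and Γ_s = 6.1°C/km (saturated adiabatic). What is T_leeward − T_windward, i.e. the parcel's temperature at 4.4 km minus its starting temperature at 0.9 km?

From 900 m to 3100 m (dry): cools by 9.6 × 2.2 = 21.12°C, giving -14.02°C.
From 3100 m to 5600 m (saturated): cools by 6.1 × 2.5 = 15.25°C, giving -29.27°C.
From 5600 m to 4400 m (dry descent): warms by 9.6 × 1.2 = 11.52°C, giving -17.75°C.
Net change vs windward start: -17.75 − 7.1 = -24.85°C

-24.85°C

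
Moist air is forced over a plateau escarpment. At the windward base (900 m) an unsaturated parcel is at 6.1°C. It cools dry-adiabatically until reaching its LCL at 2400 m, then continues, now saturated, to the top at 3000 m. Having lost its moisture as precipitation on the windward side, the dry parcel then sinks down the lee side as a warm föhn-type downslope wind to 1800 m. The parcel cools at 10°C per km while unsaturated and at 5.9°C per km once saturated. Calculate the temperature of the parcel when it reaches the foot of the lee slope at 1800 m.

-0.44°C

900 → 2400 m (dry, 10°C/km): ΔT = -10 × 1.5 = -15°C → T = -8.9°C
2400 → 3000 m (saturated, 5.9°C/km): ΔT = -5.9 × 0.6 = -3.54°C → T = -12.44°C
3000 → 1800 m (dry descent, 10°C/km): ΔT = +10 × 1.2 = +12°C → T = -0.44°C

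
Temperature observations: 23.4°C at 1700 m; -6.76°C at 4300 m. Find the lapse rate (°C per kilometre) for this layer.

11.6°C/km

Γ = −ΔT/Δz = (23.4 − (-6.76)) / (4300 − 1700) m
  = 30.16°C / 2.6 km = 11.6°C/km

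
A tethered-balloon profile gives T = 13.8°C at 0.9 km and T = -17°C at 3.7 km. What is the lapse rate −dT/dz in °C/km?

11°C/km

Γ = −ΔT/Δz = (13.8 − (-17)) / (3700 − 900) m
  = 30.8°C / 2.8 km = 11°C/km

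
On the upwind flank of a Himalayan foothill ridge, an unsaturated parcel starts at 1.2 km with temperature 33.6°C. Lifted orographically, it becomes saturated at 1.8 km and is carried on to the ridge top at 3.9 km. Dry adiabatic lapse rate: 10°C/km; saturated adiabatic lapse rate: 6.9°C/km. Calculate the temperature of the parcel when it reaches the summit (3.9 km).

1200 → 1800 m (dry, 10°C/km): ΔT = -10 × 0.6 = -6°C → T = 27.6°C
1800 → 3900 m (saturated, 6.9°C/km): ΔT = -6.9 × 2.1 = -14.49°C → T = 13.11°C

13.11°C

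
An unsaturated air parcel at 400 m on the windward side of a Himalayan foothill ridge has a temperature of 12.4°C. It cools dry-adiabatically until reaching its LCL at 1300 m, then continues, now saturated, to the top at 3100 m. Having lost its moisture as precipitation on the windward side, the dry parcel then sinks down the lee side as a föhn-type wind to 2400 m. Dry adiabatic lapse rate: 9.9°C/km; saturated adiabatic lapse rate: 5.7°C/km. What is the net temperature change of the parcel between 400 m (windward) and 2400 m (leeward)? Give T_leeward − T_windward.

400–1300 m, dry: Δz = 0.9 km ⇒ ΔT = -8.91°C; T = 3.49°C
1300–3100 m, saturated: Δz = 1.8 km ⇒ ΔT = -10.26°C; T = -6.77°C
3100–2400 m, dry descent: Δz = 0.7 km ⇒ ΔT = +6.93°C; T = 0.16°C
Net change vs windward start: 0.16 − 12.4 = -12.24°C

-12.24°C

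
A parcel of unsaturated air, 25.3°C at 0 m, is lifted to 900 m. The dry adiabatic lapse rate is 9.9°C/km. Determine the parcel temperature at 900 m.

0 → 900 m (dry adiabatic, 9.9°C/km): ΔT = -9.9 × 0.9 = -8.91°C → T = 16.39°C

16.39°C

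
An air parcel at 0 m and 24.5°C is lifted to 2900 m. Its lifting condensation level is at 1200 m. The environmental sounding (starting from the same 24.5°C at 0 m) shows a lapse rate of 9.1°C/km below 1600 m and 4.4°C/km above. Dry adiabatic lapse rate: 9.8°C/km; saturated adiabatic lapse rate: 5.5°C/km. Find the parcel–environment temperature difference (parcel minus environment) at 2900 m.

-0.83°C (parcel cooler than environment)

Parcel:
  From 0 m to 1200 m (dry): cools by 9.8 × 1.2 = 11.76°C, giving 12.74°C.
  From 1200 m to 2900 m (saturated): cools by 5.5 × 1.7 = 9.35°C, giving 3.39°C.
Environment:
  From 0 m to 1600 m (environment, lower layer): cools by 9.1 × 1.6 = 14.56°C, giving 9.94°C.
  From 1600 m to 2900 m (environment, upper layer): cools by 4.4 × 1.3 = 5.72°C, giving 4.22°C.
T_parcel − T_env = 3.39 − 4.22 = -0.83°C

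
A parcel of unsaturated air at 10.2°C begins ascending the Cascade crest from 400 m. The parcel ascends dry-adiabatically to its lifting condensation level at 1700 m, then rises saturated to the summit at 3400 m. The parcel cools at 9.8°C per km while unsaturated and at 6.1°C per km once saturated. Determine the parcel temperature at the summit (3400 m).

400 → 1700 m (dry, 9.8°C/km): ΔT = -9.8 × 1.3 = -12.74°C → T = -2.54°C
1700 → 3400 m (saturated, 6.1°C/km): ΔT = -6.1 × 1.7 = -10.37°C → T = -12.91°C

-12.91°C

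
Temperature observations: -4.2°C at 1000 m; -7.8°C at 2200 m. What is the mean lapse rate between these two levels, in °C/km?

Γ = −ΔT/Δz = (-4.2 − (-7.8)) / (2200 − 1000) m
  = 3.6°C / 1.2 km = 3°C/km

3°C/km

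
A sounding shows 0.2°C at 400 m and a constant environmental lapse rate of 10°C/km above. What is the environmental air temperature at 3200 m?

400 → 3200 m (environmental, 10°C/km): ΔT = -10 × 2.8 = -28°C → T = -27.8°C

-27.8°C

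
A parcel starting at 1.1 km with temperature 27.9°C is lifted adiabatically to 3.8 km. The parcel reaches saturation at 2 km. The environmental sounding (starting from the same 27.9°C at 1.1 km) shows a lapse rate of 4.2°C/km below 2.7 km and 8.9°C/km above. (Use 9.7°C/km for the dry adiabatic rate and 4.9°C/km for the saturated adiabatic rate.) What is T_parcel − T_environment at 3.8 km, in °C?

-1.04°C (parcel cooler than environment)

Parcel:
  1100–2000 m, dry: Δz = 0.9 km ⇒ ΔT = -8.73°C; T = 19.17°C
  2000–3800 m, saturated: Δz = 1.8 km ⇒ ΔT = -8.82°C; T = 10.35°C
Environment:
  1100–2700 m, environment, lower layer: Δz = 1.6 km ⇒ ΔT = -6.72°C; T = 21.18°C
  2700–3800 m, environment, upper layer: Δz = 1.1 km ⇒ ΔT = -9.79°C; T = 11.39°C
T_parcel − T_env = 10.35 − 11.39 = -1.04°C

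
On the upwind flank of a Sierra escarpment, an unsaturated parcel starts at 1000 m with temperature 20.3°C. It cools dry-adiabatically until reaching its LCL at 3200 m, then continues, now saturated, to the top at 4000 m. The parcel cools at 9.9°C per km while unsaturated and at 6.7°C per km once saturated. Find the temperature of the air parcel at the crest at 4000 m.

-6.84°C

From 1000 m to 3200 m (dry): cools by 9.9 × 2.2 = 21.78°C, giving -1.48°C.
From 3200 m to 4000 m (saturated): cools by 6.7 × 0.8 = 5.36°C, giving -6.84°C.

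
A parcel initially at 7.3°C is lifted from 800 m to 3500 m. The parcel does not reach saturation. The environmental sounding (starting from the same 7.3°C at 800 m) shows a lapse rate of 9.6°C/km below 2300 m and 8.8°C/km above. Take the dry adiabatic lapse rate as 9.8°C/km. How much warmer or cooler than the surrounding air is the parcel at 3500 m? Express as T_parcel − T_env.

Parcel:
  From 800 m to 3500 m (dry): cools by 9.8 × 2.7 = 26.46°C, giving -19.16°C.
Environment:
  From 800 m to 2300 m (environment, lower layer): cools by 9.6 × 1.5 = 14.4°C, giving -7.1°C.
  From 2300 m to 3500 m (environment, upper layer): cools by 8.8 × 1.2 = 10.56°C, giving -17.66°C.
T_parcel − T_env = -19.16 − (-17.66) = -1.5°C

-1.5°C (parcel cooler than environment)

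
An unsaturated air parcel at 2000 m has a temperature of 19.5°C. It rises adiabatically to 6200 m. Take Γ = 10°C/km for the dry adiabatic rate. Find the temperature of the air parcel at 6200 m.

-22.5°C

2000 → 6200 m (dry adiabatic, 10°C/km): ΔT = -10 × 4.2 = -42°C → T = -22.5°C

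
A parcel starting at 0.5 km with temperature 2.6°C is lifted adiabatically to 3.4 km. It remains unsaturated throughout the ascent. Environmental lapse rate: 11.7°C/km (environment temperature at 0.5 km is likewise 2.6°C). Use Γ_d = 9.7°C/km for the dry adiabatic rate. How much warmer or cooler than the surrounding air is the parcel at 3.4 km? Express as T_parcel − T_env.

+5.8°C (parcel warmer than environment)

Parcel:
  Dry to 3400 m: -9.7 × 2.9 km = -28.13°C, so T = -25.53°C.
Environment:
  Environment to 3400 m: -11.7 × 2.9 km = -33.93°C, so T = -31.33°C.
T_parcel − T_env = -25.53 − (-31.33) = +5.8°C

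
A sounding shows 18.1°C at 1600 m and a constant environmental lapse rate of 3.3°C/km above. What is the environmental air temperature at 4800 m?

From 1600 m to 4800 m (environmental): cools by 3.3 × 3.2 = 10.56°C, giving 7.54°C.

7.54°C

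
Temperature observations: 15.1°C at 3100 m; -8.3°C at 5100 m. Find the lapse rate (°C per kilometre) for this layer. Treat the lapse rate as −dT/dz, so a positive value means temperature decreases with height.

11.7°C/km

Γ = −ΔT/Δz = (15.1 − (-8.3)) / (5100 − 3100) m
  = 23.4°C / 2 km = 11.7°C/km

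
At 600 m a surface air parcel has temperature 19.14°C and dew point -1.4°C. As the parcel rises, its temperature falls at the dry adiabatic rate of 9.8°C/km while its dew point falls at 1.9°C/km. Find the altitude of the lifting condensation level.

3200 m

T and T_d converge at 9.8 − 1.9 = 7.9°C per km
Height above start = (19.14 − (-1.4)) / 7.9 = 2.6 km
LCL altitude = 600 m + 2600 m = 3200 m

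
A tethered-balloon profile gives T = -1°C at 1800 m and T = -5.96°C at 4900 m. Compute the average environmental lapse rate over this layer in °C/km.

1.6°C/km

Γ = −ΔT/Δz = (-1 − (-5.96)) / (4900 − 1800) m
  = 4.96°C / 3.1 km = 1.6°C/km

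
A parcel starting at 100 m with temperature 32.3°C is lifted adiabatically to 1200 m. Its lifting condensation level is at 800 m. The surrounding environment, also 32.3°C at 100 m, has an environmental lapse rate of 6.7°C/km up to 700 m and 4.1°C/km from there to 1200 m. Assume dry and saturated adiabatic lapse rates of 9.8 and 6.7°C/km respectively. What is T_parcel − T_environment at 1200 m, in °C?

-3.47°C (parcel cooler than environment)

Parcel:
  Dry to 800 m: -9.8 × 0.7 km = -6.86°C, so T = 25.44°C.
  Saturated to 1200 m: -6.7 × 0.4 km = -2.68°C, so T = 22.76°C.
Environment:
  Environment, lower layer to 700 m: -6.7 × 0.6 km = -4.02°C, so T = 28.28°C.
  Environment, upper layer to 1200 m: -4.1 × 0.5 km = -2.05°C, so T = 26.23°C.
T_parcel − T_env = 22.76 − 26.23 = -3.47°C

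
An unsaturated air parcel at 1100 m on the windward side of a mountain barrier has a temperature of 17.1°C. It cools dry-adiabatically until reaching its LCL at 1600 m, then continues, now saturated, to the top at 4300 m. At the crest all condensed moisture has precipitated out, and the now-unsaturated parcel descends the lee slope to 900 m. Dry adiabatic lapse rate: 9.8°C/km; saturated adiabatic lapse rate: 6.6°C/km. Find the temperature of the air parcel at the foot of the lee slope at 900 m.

27.7°C

Dry to 1600 m: -9.8 × 0.5 km = -4.9°C, so T = 12.2°C.
Saturated to 4300 m: -6.6 × 2.7 km = -17.82°C, so T = -5.62°C.
Dry descent to 900 m: +9.8 × 3.4 km = +33.32°C, so T = 27.7°C.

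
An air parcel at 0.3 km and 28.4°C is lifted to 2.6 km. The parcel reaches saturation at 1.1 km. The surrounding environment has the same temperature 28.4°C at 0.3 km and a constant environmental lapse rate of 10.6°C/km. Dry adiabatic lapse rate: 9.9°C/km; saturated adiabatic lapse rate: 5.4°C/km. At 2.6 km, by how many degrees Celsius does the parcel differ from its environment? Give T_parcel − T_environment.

+8.36°C (parcel warmer than environment)

Parcel:
  300 → 1100 m (dry, 9.9°C/km): ΔT = -9.9 × 0.8 = -7.92°C → T = 20.48°C
  1100 → 2600 m (saturated, 5.4°C/km): ΔT = -5.4 × 1.5 = -8.1°C → T = 12.38°C
Environment:
  300 → 2600 m (environment, 10.6°C/km): ΔT = -10.6 × 2.3 = -24.38°C → T = 4.02°C
T_parcel − T_env = 12.38 − 4.02 = +8.36°C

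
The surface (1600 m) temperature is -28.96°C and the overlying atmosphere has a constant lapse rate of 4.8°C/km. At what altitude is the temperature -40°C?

Height above start = (-28.96 − (-40)) / 4.8 = 2.3 km
Altitude = 1600 m + 2300 m = 3900 m

3900 m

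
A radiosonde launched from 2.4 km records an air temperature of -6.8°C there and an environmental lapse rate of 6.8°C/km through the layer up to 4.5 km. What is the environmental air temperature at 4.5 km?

-21.08°C

From 2400 m to 4500 m (environmental): cools by 6.8 × 2.1 = 14.28°C, giving -21.08°C.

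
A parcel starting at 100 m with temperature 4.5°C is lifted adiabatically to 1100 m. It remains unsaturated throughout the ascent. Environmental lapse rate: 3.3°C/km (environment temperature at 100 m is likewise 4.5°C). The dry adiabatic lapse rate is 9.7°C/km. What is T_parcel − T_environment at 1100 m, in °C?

-6.4°C (parcel cooler than environment)

Parcel:
  From 100 m to 1100 m (dry): cools by 9.7 × 1 = 9.7°C, giving -5.2°C.
Environment:
  From 100 m to 1100 m (environment): cools by 3.3 × 1 = 3.3°C, giving 1.2°C.
T_parcel − T_env = -5.2 − 1.2 = -6.4°C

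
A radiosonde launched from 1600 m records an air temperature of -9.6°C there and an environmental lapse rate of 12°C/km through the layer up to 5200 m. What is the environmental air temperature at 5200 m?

1600–5200 m, environmental: Δz = 3.6 km ⇒ ΔT = -43.2°C; T = -52.8°C

-52.8°C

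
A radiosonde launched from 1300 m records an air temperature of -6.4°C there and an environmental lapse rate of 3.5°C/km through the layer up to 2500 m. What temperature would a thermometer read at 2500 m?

-10.6°C

Environmental to 2500 m: -3.5 × 1.2 km = -4.2°C, so T = -10.6°C.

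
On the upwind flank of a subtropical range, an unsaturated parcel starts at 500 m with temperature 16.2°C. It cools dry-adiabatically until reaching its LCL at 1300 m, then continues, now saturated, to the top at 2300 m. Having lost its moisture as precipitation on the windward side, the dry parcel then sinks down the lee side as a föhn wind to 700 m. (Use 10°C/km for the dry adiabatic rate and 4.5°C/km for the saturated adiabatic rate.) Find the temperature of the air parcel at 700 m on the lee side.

Dry to 1300 m: -10 × 0.8 km = -8°C, so T = 8.2°C.
Saturated to 2300 m: -4.5 × 1 km = -4.5°C, so T = 3.7°C.
Dry descent to 700 m: +10 × 1.6 km = +16°C, so T = 19.7°C.

19.7°C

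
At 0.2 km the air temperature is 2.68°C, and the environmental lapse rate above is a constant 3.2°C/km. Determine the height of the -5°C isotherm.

2.6 km

Height above start = (2.68 − (-5)) / 3.2 = 2.4 km
Altitude = 200 m + 2400 m = 2600 m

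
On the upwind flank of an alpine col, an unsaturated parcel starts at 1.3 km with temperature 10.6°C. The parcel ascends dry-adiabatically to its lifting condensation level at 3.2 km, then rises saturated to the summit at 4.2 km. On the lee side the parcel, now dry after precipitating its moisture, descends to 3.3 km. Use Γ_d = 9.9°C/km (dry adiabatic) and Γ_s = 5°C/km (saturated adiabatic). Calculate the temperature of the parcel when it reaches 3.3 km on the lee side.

1300 → 3200 m (dry, 9.9°C/km): ΔT = -9.9 × 1.9 = -18.81°C → T = -8.21°C
3200 → 4200 m (saturated, 5°C/km): ΔT = -5 × 1 = -5°C → T = -13.21°C
4200 → 3300 m (dry descent, 9.9°C/km): ΔT = +9.9 × 0.9 = +8.91°C → T = -4.3°C

-4.3°C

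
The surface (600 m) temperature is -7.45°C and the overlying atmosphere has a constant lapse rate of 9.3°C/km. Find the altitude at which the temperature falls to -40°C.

Height above start = (-7.45 − (-40)) / 9.3 = 3.5 km
Altitude = 600 m + 3500 m = 4100 m

4100 m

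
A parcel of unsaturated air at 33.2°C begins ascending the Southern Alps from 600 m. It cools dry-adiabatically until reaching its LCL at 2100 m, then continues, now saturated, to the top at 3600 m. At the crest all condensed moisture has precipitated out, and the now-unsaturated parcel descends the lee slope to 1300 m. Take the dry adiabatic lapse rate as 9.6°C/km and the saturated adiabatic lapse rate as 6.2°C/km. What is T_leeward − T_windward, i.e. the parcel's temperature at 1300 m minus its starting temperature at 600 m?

-1.62°C

600 → 2100 m (dry, 9.6°C/km): ΔT = -9.6 × 1.5 = -14.4°C → T = 18.8°C
2100 → 3600 m (saturated, 6.2°C/km): ΔT = -6.2 × 1.5 = -9.3°C → T = 9.5°C
3600 → 1300 m (dry descent, 9.6°C/km): ΔT = +9.6 × 2.3 = +22.08°C → T = 31.58°C
Net change vs windward start: 31.58 − 33.2 = -1.62°C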